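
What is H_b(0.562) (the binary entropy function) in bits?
0.9889 bits

The binary entropy function is:
H(p) = -p log(p) - (1-p) log(1-p)

H(0.562) = -0.562 × log_2(0.562) - 0.438 × log_2(0.438)
H(0.562) = 0.9889 bits

Note: Binary entropy is maximized at p=0.5 (H=1 bit) and minimized at p=0 or p=1 (H=0).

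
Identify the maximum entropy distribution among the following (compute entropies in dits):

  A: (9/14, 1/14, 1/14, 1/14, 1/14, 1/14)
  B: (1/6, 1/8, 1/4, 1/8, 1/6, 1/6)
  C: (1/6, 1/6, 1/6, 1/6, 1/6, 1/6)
C

For a discrete distribution over n outcomes, entropy is maximized by the uniform distribution.

Computing entropies:
H(A) = 0.5327 dits
H(B) = 0.7654 dits
H(C) = 0.7782 dits

The uniform distribution (where all probabilities equal 1/6) achieves the maximum entropy of log_10(6) = 0.7782 dits.

Distribution C has the highest entropy.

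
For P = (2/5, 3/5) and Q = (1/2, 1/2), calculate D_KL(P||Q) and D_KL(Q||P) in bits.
D_KL(P||Q) = 0.0290, D_KL(Q||P) = 0.0294

KL divergence is not symmetric: D_KL(P||Q) ≠ D_KL(Q||P) in general.

D_KL(P||Q) = 0.0290 bits
D_KL(Q||P) = 0.0294 bits

No, they are not equal!

This asymmetry is why KL divergence is not a true distance metric.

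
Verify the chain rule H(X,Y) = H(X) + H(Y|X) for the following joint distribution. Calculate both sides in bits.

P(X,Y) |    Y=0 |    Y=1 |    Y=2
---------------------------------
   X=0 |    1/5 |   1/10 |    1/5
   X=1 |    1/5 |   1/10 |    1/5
H(X,Y) = 2.5219, H(X) = 1.0000, H(Y|X) = 1.5219 (all in bits)

Chain rule: H(X,Y) = H(X) + H(Y|X)

Left side — joint entropy directly:
H(X,Y) = -Σ p(x,y) log p(x,y) = 2.5219 bits

Right side — compute H(Y|X) from the conditional distributions:
P(X) = (1/2, 1/2), so H(X) = 1.0000 bits
H(Y|X) = Σ_x P(X=x) · H(Y|X=x):
  P(Y|X=0) = (2/5, 1/5, 2/5), H(Y|X=0) = 1.5219, weight P(X=0) = 1/2
  P(Y|X=1) = (2/5, 1/5, 2/5), H(Y|X=1) = 1.5219, weight P(X=1) = 1/2
H(Y|X) = 1.5219 bits

H(X) + H(Y|X) = 1.0000 + 1.5219 = 2.5219 bits

Both sides equal 2.5219 bits. ✓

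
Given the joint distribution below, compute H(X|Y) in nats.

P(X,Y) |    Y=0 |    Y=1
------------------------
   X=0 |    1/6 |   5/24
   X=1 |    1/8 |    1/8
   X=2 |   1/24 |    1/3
1.0074 nats

Using the chain rule: H(X|Y) = H(X,Y) - H(Y)

First, compute H(X,Y) = 1.6439 nats

Marginal P(Y) = (1/3, 2/3)
H(Y) = 0.6365 nats

H(X|Y) = H(X,Y) - H(Y) = 1.6439 - 0.6365 = 1.0074 nats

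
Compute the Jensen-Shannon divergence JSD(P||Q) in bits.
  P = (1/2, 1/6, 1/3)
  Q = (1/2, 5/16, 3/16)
0.0312 bits

Jensen-Shannon divergence is:
JSD(P||Q) = 0.5 × D_KL(P||M) + 0.5 × D_KL(Q||M)
where M = 0.5 × (P + Q) is the mixture distribution.

M = 0.5 × (1/2, 1/6, 1/3) + 0.5 × (1/2, 5/16, 3/16) = (1/2, 0.239583, 0.260417)

D_KL(P||M) = 0.0315 bits
D_KL(Q||M) = 0.0309 bits

JSD(P||Q) = 0.5 × 0.0315 + 0.5 × 0.0309 = 0.0312 bits

Unlike KL divergence, JSD is symmetric and bounded: 0 ≤ JSD ≤ log(2).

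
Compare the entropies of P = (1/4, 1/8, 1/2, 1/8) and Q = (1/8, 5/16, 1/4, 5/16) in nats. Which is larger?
Q

Computing entropies in nats:
H(P) = 1.2130
H(Q) = 1.3335

Distribution Q has higher entropy.

Intuition: The distribution closer to uniform (more spread out) has higher entropy.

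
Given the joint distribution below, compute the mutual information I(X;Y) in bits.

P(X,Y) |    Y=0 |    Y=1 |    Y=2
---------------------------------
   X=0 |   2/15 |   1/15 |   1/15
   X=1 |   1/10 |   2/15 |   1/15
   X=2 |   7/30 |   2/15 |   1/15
0.0315 bits

Mutual information: I(X;Y) = H(X) + H(Y) - H(X,Y)

Marginals:
P(X) = (4/15, 3/10, 13/30), H(X) = 1.5524 bits
P(Y) = (7/15, 1/3, 1/5), H(Y) = 1.5058 bits

Joint entropy: H(X,Y) = 3.0267 bits

I(X;Y) = 1.5524 + 1.5058 - 3.0267 = 0.0315 bits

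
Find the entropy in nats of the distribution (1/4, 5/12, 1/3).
1.0776 nats

Shannon entropy is H(X) = -Σ p(x) log p(x).

For P = (1/4, 5/12, 1/3):
H = -1/4 × log_e(1/4) -5/12 × log_e(5/12) -1/3 × log_e(1/3)
H = 1.0776 nats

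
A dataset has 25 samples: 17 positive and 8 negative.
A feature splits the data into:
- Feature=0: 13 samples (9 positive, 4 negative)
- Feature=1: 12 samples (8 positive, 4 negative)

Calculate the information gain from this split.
0.0005 bits

Information Gain = H(Y) - H(Y|Feature)

Before split:
P(positive) = 17/25 = 0.6800
H(Y) = 0.9044 bits

After split:
Feature=0: H = 0.8905 bits (weight = 13/25)
Feature=1: H = 0.9183 bits (weight = 12/25)
H(Y|Feature) = (13/25)×0.8905 + (12/25)×0.9183 = 0.9038 bits

Information Gain = 0.9044 - 0.9038 = 0.0005 bits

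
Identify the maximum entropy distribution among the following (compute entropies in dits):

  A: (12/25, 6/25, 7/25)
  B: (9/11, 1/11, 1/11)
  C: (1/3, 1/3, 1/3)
C

For a discrete distribution over n outcomes, entropy is maximized by the uniform distribution.

Computing entropies:
H(A) = 0.4565 dits
H(B) = 0.2606 dits
H(C) = 0.4771 dits

The uniform distribution (where all probabilities equal 1/3) achieves the maximum entropy of log_10(3) = 0.4771 dits.

Distribution C has the highest entropy.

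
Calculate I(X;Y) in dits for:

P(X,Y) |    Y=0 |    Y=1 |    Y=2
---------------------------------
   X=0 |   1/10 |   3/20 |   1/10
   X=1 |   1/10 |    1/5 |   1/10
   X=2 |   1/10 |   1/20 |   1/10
0.0137 dits

Mutual information: I(X;Y) = H(X) + H(Y) - H(X,Y)

Marginals:
P(X) = (7/20, 2/5, 1/4), H(X) = 0.4693 dits
P(Y) = (3/10, 2/5, 3/10), H(Y) = 0.4729 dits

Joint entropy: H(X,Y) = 0.9284 dits

I(X;Y) = 0.4693 + 0.4729 - 0.9284 = 0.0137 dits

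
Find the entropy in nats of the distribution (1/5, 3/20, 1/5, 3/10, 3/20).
1.5741 nats

Shannon entropy is H(X) = -Σ p(x) log p(x).

For P = (1/5, 3/20, 1/5, 3/10, 3/20):
H = -1/5 × log_e(1/5) -3/20 × log_e(3/20) -1/5 × log_e(1/5) -3/10 × log_e(3/10) -3/20 × log_e(3/20)
H = 1.5741 nats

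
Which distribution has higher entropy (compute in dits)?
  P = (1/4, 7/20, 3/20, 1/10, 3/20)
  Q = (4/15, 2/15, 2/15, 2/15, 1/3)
Q

Computing entropies in dits:
H(P) = 0.6573
H(Q) = 0.6621

Distribution Q has higher entropy.

Intuition: The distribution closer to uniform (more spread out) has higher entropy.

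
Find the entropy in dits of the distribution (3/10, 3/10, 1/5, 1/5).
0.5933 dits

Shannon entropy is H(X) = -Σ p(x) log p(x).

For P = (3/10, 3/10, 1/5, 1/5):
H = -3/10 × log_10(3/10) -3/10 × log_10(3/10) -1/5 × log_10(1/5) -1/5 × log_10(1/5)
H = 0.5933 dits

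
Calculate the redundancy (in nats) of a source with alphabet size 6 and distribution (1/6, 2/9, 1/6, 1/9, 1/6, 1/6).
0.0189 nats

Redundancy measures how far a source is from maximum entropy:
R = H_max - H(X)

Maximum entropy for 6 symbols: H_max = log_e(6) = 1.7918 nats
Actual entropy: H(X) = 1.7729 nats
Redundancy: R = 1.7918 - 1.7729 = 0.0189 nats

This redundancy represents potential for compression: the source could be compressed by 0.0189 nats per symbol.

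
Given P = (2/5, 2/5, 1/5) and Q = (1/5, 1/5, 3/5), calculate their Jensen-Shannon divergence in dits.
0.0375 dits

Jensen-Shannon divergence is:
JSD(P||Q) = 0.5 × D_KL(P||M) + 0.5 × D_KL(Q||M)
where M = 0.5 × (P + Q) is the mixture distribution.

M = 0.5 × (2/5, 2/5, 1/5) + 0.5 × (1/5, 1/5, 3/5) = (3/10, 3/10, 2/5)

D_KL(P||M) = 0.0397 dits
D_KL(Q||M) = 0.0352 dits

JSD(P||Q) = 0.5 × 0.0397 + 0.5 × 0.0352 = 0.0375 dits

Unlike KL divergence, JSD is symmetric and bounded: 0 ≤ JSD ≤ log(2).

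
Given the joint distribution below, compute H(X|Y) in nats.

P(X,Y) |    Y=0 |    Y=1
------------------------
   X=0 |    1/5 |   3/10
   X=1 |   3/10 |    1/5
0.6730 nats

Using the chain rule: H(X|Y) = H(X,Y) - H(Y)

First, compute H(X,Y) = 1.3662 nats

Marginal P(Y) = (1/2, 1/2)
H(Y) = 0.6931 nats

H(X|Y) = H(X,Y) - H(Y) = 1.3662 - 0.6931 = 0.6730 nats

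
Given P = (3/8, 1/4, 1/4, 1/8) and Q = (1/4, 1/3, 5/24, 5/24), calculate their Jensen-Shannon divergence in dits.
0.0067 dits

Jensen-Shannon divergence is:
JSD(P||Q) = 0.5 × D_KL(P||M) + 0.5 × D_KL(Q||M)
where M = 0.5 × (P + Q) is the mixture distribution.

M = 0.5 × (3/8, 1/4, 1/4, 1/8) + 0.5 × (1/4, 1/3, 5/24, 5/24) = (5/16, 7/24, 0.229167, 1/6)

D_KL(P||M) = 0.0068 dits
D_KL(Q||M) = 0.0067 dits

JSD(P||Q) = 0.5 × 0.0068 + 0.5 × 0.0067 = 0.0067 dits

Unlike KL divergence, JSD is symmetric and bounded: 0 ≤ JSD ≤ log(2).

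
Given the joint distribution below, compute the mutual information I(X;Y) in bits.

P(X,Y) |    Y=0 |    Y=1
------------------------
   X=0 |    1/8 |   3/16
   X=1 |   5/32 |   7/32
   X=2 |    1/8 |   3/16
0.0002 bits

Mutual information: I(X;Y) = H(X) + H(Y) - H(X,Y)

Marginals:
P(X) = (5/16, 3/8, 5/16), H(X) = 1.5794 bits
P(Y) = (13/32, 19/32), H(Y) = 0.9745 bits

Joint entropy: H(X,Y) = 2.5537 bits

I(X;Y) = 1.5794 + 0.9745 - 2.5537 = 0.0002 bits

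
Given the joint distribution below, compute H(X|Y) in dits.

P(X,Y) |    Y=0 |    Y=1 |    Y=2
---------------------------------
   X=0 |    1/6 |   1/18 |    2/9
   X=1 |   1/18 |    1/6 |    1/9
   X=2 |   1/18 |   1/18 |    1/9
0.4300 dits

Using the chain rule: H(X|Y) = H(X,Y) - H(Y)

First, compute H(X,Y) = 0.8955 dits

Marginal P(Y) = (5/18, 5/18, 4/9)
H(Y) = 0.4656 dits

H(X|Y) = H(X,Y) - H(Y) = 0.8955 - 0.4656 = 0.4300 dits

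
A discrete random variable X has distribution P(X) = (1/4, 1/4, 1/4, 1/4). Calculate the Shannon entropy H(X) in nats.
1.3863 nats

Shannon entropy is H(X) = -Σ p(x) log p(x).

For P = (1/4, 1/4, 1/4, 1/4):
H = -1/4 × log_e(1/4) -1/4 × log_e(1/4) -1/4 × log_e(1/4) -1/4 × log_e(1/4)
H = 1.3863 nats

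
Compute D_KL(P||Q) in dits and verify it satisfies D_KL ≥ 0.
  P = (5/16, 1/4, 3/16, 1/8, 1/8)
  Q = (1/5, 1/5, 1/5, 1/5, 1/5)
0.0285 dits

KL divergence satisfies the Gibbs inequality: D_KL(P||Q) ≥ 0 for all distributions P, Q.

D_KL(P||Q) = Σ p(x) log(p(x)/q(x))
Term by term:
  x=0: 5/16 × log_10[(5/16)/(1/5)] = 0.0606
  x=1: 1/4 × log_10[(1/4)/(1/5)] = 0.0242
  x=2: 3/16 × log_10[(3/16)/(1/5)] = -0.0053
  x=3: 1/8 × log_10[(1/8)/(1/5)] = -0.0255
  x=4: 1/8 × log_10[(1/8)/(1/5)] = -0.0255
D_KL(P||Q) = 0.0285 dits

D_KL(P||Q) = 0.0285 ≥ 0 ✓

This non-negativity is a fundamental property: relative entropy cannot be negative because it measures how different Q is from P.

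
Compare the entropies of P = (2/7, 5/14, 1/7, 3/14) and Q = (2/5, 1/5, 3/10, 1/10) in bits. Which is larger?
P

Computing entropies in bits:
H(P) = 1.9242
H(Q) = 1.8464

Distribution P has higher entropy.

Intuition: The distribution closer to uniform (more spread out) has higher entropy.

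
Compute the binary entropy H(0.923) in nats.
0.2714 nats

The binary entropy function is:
H(p) = -p log(p) - (1-p) log(1-p)

H(0.923) = -0.923 × log_e(0.923) - 0.077 × log_e(0.077)
H(0.923) = 0.2714 nats

Note: Binary entropy is maximized at p=0.5 (H=1 bit) and minimized at p=0 or p=1 (H=0).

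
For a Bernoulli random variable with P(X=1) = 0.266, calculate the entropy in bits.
0.8357 bits

The binary entropy function is:
H(p) = -p log(p) - (1-p) log(1-p)

H(0.266) = -0.266 × log_2(0.266) - 0.734 × log_2(0.734)
H(0.266) = 0.8357 bits

Note: Binary entropy is maximized at p=0.5 (H=1 bit) and minimized at p=0 or p=1 (H=0).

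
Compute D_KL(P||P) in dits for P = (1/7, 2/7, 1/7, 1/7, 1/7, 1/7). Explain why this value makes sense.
0.0000 dits

KL divergence satisfies the Gibbs inequality: D_KL(P||Q) ≥ 0 for all distributions P, Q.

D_KL(P||Q) = Σ p(x) log(p(x)/q(x))
Each term is p(x) × log_10(p(x)/p(x)) = p(x) × log_10(1) = 0, so the sum is 0.
D_KL(P||Q) = 0.0000 dits

When P = Q, the KL divergence is exactly 0, as there is no 'divergence' between identical distributions.

This non-negativity is a fundamental property: relative entropy cannot be negative because it measures how different Q is from P.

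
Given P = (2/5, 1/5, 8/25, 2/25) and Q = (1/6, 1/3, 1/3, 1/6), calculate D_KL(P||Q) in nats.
0.1762 nats

KL divergence: D_KL(P||Q) = Σ p(x) log(p(x)/q(x))

Computing term by term:
  x=0: 2/5 × log_e[(2/5)/(1/6)] = 2/5 × 0.8755 = 0.3502
  x=1: 1/5 × log_e[(1/5)/(1/3)] = 1/5 × -0.5108 = -0.1022
  x=2: 8/25 × log_e[(8/25)/(1/3)] = 8/25 × -0.0408 = -0.0131
  x=3: 2/25 × log_e[(2/25)/(1/6)] = 2/25 × -0.7340 = -0.0587

D_KL(P||Q) = 0.1762 nats

Note: KL divergence is always non-negative and equals 0 iff P = Q.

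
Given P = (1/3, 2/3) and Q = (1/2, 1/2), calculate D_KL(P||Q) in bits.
0.0817 bits

KL divergence: D_KL(P||Q) = Σ p(x) log(p(x)/q(x))

Computing term by term:
  x=0: 1/3 × log_2[(1/3)/(1/2)] = 1/3 × -0.5850 = -0.1950
  x=1: 2/3 × log_2[(2/3)/(1/2)] = 2/3 × 0.4150 = 0.2767

D_KL(P||Q) = 0.0817 bits

Note: KL divergence is always non-negative and equals 0 iff P = Q.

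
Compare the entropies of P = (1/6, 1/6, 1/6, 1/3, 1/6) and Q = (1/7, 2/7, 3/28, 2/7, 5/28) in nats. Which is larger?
P

Computing entropies in nats:
H(P) = 1.5607
H(Q) = 1.5408

Distribution P has higher entropy.

Intuition: The distribution closer to uniform (more spread out) has higher entropy.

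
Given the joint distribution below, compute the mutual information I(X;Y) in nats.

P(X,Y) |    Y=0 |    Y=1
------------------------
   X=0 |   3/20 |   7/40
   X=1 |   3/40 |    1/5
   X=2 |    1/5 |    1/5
0.0191 nats

Mutual information: I(X;Y) = H(X) + H(Y) - H(X,Y)

Marginals:
P(X) = (13/40, 11/40, 2/5), H(X) = 1.0868 nats
P(Y) = (17/40, 23/40), H(Y) = 0.6819 nats

Joint entropy: H(X,Y) = 1.7495 nats

I(X;Y) = 1.0868 + 0.6819 - 1.7495 = 0.0191 nats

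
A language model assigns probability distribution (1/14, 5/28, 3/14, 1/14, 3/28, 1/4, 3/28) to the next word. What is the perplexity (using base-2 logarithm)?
6.2962

Perplexity is 2^H (or exp(H) for natural log).

First, H = -Σ p log p = 2.6545 bits
Perplexity = 2^2.6545 = 6.2962

Interpretation: The model's uncertainty is equivalent to choosing uniformly among 6.3 options.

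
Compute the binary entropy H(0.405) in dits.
0.2931 dits

The binary entropy function is:
H(p) = -p log(p) - (1-p) log(1-p)

H(0.405) = -0.405 × log_10(0.405) - 0.595 × log_10(0.595)
H(0.405) = 0.2931 dits

Note: Binary entropy is maximized at p=0.5 (H=1 bit) and minimized at p=0 or p=1 (H=0).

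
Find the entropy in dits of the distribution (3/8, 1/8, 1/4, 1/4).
0.5737 dits

Shannon entropy is H(X) = -Σ p(x) log p(x).

For P = (3/8, 1/8, 1/4, 1/4):
H = -3/8 × log_10(3/8) -1/8 × log_10(1/8) -1/4 × log_10(1/4) -1/4 × log_10(1/4)
H = 0.5737 dits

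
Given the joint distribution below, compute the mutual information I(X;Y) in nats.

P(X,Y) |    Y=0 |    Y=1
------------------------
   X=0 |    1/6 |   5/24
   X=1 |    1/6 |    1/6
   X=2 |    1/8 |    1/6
0.0018 nats

Mutual information: I(X;Y) = H(X) + H(Y) - H(X,Y)

Marginals:
P(X) = (3/8, 1/3, 7/24), H(X) = 1.0934 nats
P(Y) = (11/24, 13/24), H(Y) = 0.6897 nats

Joint entropy: H(X,Y) = 1.7812 nats

I(X;Y) = 1.0934 + 0.6897 - 1.7812 = 0.0018 nats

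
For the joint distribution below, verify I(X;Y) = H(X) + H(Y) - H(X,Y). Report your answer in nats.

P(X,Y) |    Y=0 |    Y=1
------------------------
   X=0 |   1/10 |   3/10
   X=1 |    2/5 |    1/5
I(X;Y) = 0.0863 nats

Mutual information has multiple equivalent forms:
- I(X;Y) = H(X) - H(X|Y)
- I(X;Y) = H(Y) - H(Y|X)
- I(X;Y) = H(X) + H(Y) - H(X,Y)

Computing all quantities:
H(X) = 0.6730, H(Y) = 0.6931, H(X,Y) = 1.2799
H(X|Y) = 0.5867, H(Y|X) = 0.6068

Verification:
H(X) - H(X|Y) = 0.6730 - 0.5867 = 0.0863
H(Y) - H(Y|X) = 0.6931 - 0.6068 = 0.0863
H(X) + H(Y) - H(X,Y) = 0.6730 + 0.6931 - 1.2799 = 0.0863

All forms give I(X;Y) = 0.0863 nats. ✓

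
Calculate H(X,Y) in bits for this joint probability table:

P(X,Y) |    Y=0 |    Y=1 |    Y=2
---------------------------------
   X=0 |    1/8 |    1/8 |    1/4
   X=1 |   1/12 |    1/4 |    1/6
2.4796 bits

Joint entropy is H(X,Y) = -Σ_{x,y} p(x,y) log p(x,y).

Summing over all non-zero entries:
H(X,Y) = -[1/8·log_2(1/8) + 1/8·log_2(1/8) + 1/4·log_2(1/4) + 1/12·log_2(1/12) + 1/4·log_2(1/4) + 1/6·log_2(1/6)]
H(X,Y) = 2.4796 bits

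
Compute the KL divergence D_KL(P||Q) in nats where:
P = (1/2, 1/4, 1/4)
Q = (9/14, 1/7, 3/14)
0.0528 nats

KL divergence: D_KL(P||Q) = Σ p(x) log(p(x)/q(x))

Computing term by term:
  x=0: 1/2 × log_e[(1/2)/(9/14)] = 1/2 × -0.2513 = -0.1257
  x=1: 1/4 × log_e[(1/4)/(1/7)] = 1/4 × 0.5596 = 0.1399
  x=2: 1/4 × log_e[(1/4)/(3/14)] = 1/4 × 0.1542 = 0.0385

D_KL(P||Q) = 0.0528 nats

Note: KL divergence is always non-negative and equals 0 iff P = Q.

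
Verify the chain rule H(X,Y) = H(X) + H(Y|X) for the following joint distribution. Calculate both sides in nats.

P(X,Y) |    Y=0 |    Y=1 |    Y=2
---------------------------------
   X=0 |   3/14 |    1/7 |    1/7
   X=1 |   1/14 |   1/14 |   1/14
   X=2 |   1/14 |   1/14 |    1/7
H(X,Y) = 2.1066, H(X) = 1.0346, H(Y|X) = 1.0720 (all in nats)

Chain rule: H(X,Y) = H(X) + H(Y|X)

Left side — joint entropy directly:
H(X,Y) = -Σ p(x,y) log p(x,y) = 2.1066 nats

Right side — compute H(Y|X) from the conditional distributions:
P(X) = (1/2, 3/14, 2/7), so H(X) = 1.0346 nats
H(Y|X) = Σ_x P(X=x) · H(Y|X=x):
  P(Y|X=0) = (3/7, 2/7, 2/7), H(Y|X=0) = 1.0790, weight P(X=0) = 1/2
  P(Y|X=1) = (1/3, 1/3, 1/3), H(Y|X=1) = 1.0986, weight P(X=1) = 3/14
  P(Y|X=2) = (1/4, 1/4, 1/2), H(Y|X=2) = 1.0397, weight P(X=2) = 2/7
H(Y|X) = 1.0720 nats

H(X) + H(Y|X) = 1.0346 + 1.0720 = 2.1066 nats

Both sides equal 2.1066 nats. ✓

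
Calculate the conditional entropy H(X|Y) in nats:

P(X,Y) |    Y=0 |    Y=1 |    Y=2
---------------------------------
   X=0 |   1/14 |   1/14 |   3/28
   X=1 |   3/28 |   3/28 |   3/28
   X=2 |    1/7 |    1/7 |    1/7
1.0709 nats

Using the chain rule: H(X|Y) = H(X,Y) - H(Y)

First, compute H(X,Y) = 2.1682 nats

Marginal P(Y) = (9/28, 9/28, 5/14)
H(Y) = 1.0974 nats

H(X|Y) = H(X,Y) - H(Y) = 2.1682 - 1.0974 = 1.0709 nats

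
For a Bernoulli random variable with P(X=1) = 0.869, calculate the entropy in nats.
0.3883 nats

The binary entropy function is:
H(p) = -p log(p) - (1-p) log(1-p)

H(0.869) = -0.869 × log_e(0.869) - 0.131 × log_e(0.131)
H(0.869) = 0.3883 nats

Note: Binary entropy is maximized at p=0.5 (H=1 bit) and minimized at p=0 or p=1 (H=0).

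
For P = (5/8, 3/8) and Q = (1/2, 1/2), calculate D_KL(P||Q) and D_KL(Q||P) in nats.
D_KL(P||Q) = 0.0316, D_KL(Q||P) = 0.0323

KL divergence is not symmetric: D_KL(P||Q) ≠ D_KL(Q||P) in general.

D_KL(P||Q) = 0.0316 nats
D_KL(Q||P) = 0.0323 nats

No, they are not equal!

This asymmetry is why KL divergence is not a true distance metric.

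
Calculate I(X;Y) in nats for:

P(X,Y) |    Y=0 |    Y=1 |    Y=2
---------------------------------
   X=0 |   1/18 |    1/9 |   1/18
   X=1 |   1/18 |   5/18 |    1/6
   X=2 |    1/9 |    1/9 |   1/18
0.0441 nats

Mutual information: I(X;Y) = H(X) + H(Y) - H(X,Y)

Marginals:
P(X) = (2/9, 1/2, 5/18), H(X) = 1.0366 nats
P(Y) = (2/9, 1/2, 5/18), H(Y) = 1.0366 nats

Joint entropy: H(X,Y) = 2.0292 nats

I(X;Y) = 1.0366 + 1.0366 - 2.0292 = 0.0441 nats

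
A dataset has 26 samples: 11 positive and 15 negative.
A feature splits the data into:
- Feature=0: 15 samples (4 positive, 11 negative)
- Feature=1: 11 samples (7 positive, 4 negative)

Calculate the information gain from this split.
0.1001 bits

Information Gain = H(Y) - H(Y|Feature)

Before split:
P(positive) = 11/26 = 0.4231
H(Y) = 0.9829 bits

After split:
Feature=0: H = 0.8366 bits (weight = 15/26)
Feature=1: H = 0.9457 bits (weight = 11/26)
H(Y|Feature) = (15/26)×0.8366 + (11/26)×0.9457 = 0.8828 bits

Information Gain = 0.9829 - 0.8828 = 0.1001 bits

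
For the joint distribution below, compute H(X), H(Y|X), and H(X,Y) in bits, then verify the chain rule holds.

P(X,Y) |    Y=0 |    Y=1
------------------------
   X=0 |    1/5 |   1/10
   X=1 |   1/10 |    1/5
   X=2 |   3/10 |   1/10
H(X,Y) = 2.4464, H(X) = 1.5710, H(Y|X) = 0.8755 (all in bits)

Chain rule: H(X,Y) = H(X) + H(Y|X)

Left side — joint entropy directly:
H(X,Y) = -Σ p(x,y) log p(x,y) = 2.4464 bits

Right side — compute H(Y|X) from the conditional distributions:
P(X) = (3/10, 3/10, 2/5), so H(X) = 1.5710 bits
H(Y|X) = Σ_x P(X=x) · H(Y|X=x):
  P(Y|X=0) = (2/3, 1/3), H(Y|X=0) = 0.9183, weight P(X=0) = 3/10
  P(Y|X=1) = (1/3, 2/3), H(Y|X=1) = 0.9183, weight P(X=1) = 3/10
  P(Y|X=2) = (3/4, 1/4), H(Y|X=2) = 0.8113, weight P(X=2) = 2/5
H(Y|X) = 0.8755 bits

H(X) + H(Y|X) = 1.5710 + 0.8755 = 2.4464 bits

Both sides equal 2.4464 bits. ✓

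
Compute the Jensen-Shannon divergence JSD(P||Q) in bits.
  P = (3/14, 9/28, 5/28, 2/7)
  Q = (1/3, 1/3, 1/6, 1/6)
0.0211 bits

Jensen-Shannon divergence is:
JSD(P||Q) = 0.5 × D_KL(P||M) + 0.5 × D_KL(Q||M)
where M = 0.5 × (P + Q) is the mixture distribution.

M = 0.5 × (3/14, 9/28, 5/28, 2/7) + 0.5 × (1/3, 1/3, 1/6, 1/6) = (0.27381, 0.327381, 0.172619, 0.22619)

D_KL(P||M) = 0.0207 bits
D_KL(Q||M) = 0.0214 bits

JSD(P||Q) = 0.5 × 0.0207 + 0.5 × 0.0214 = 0.0211 bits

Unlike KL divergence, JSD is symmetric and bounded: 0 ≤ JSD ≤ log(2).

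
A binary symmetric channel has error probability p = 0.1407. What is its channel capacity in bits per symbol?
0.4139 bits

For a binary symmetric channel (BSC) with error probability p:
Capacity C = 1 - H(p) bits per symbol

where H(p) = -p log₂(p) - (1-p) log₂(1-p) is the binary entropy function.

H(0.1407) = 0.5861 bits
C = 1 - 0.5861 = 0.4139 bits per symbol

This means we can reliably transmit up to 0.4139 bits of information per channel use.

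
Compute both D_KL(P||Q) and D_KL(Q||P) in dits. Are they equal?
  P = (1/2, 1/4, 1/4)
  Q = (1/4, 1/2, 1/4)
D_KL(P||Q) = 0.0753, D_KL(Q||P) = 0.0753

KL divergence is not symmetric: D_KL(P||Q) ≠ D_KL(Q||P) in general.

D_KL(P||Q) = 0.0753 dits
D_KL(Q||P) = 0.0753 dits

In this case they happen to be equal (to 4 decimal places).

This asymmetry is why KL divergence is not a true distance metric.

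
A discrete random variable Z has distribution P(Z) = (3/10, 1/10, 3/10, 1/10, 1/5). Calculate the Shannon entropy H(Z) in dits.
0.6535 dits

Shannon entropy is H(X) = -Σ p(x) log p(x).

For P = (3/10, 1/10, 3/10, 1/10, 1/5):
H = -3/10 × log_10(3/10) -1/10 × log_10(1/10) -3/10 × log_10(3/10) -1/10 × log_10(1/10) -1/5 × log_10(1/5)
H = 0.6535 dits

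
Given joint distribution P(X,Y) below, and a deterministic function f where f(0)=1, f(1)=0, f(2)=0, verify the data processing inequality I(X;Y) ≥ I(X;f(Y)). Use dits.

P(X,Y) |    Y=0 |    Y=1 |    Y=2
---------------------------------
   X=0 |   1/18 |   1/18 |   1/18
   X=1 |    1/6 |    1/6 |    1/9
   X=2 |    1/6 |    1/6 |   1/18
I(X;Y) = 0.0062, I(X;f(Y)) = 0.0011, inequality holds: 0.0062 ≥ 0.0011

Data Processing Inequality: For any Markov chain X → Y → Z, we have I(X;Y) ≥ I(X;Z).

Here Z = f(Y) is a deterministic function of Y, forming X → Y → Z.

Original I(X;Y) = 0.0062 dits

After applying f:
P(X,Z) where Z=f(Y):
- P(X,Z=0) = P(X,Y=1) + P(X,Y=2)
- P(X,Z=1) = P(X,Y=0)

I(X;Z) = I(X;f(Y)) = 0.0011 dits

Verification: 0.0062 ≥ 0.0011 ✓

Information cannot be created by processing; the function f can only lose information about X.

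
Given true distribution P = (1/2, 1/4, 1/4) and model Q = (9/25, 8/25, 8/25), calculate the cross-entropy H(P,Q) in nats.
1.0805 nats

Cross-entropy: H(P,Q) = -Σ p(x) log q(x)

Alternatively: H(P,Q) = H(P) + D_KL(P||Q)
H(P) = 1.0397 nats
D_KL(P||Q) = 0.0408 nats

H(P,Q) = 1.0397 + 0.0408 = 1.0805 nats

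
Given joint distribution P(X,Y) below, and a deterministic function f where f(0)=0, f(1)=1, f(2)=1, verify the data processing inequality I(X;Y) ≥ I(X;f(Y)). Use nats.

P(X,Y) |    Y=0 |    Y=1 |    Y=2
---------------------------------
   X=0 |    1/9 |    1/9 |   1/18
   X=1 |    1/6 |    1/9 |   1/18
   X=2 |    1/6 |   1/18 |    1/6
I(X;Y) = 0.0513, I(X;f(Y)) = 0.0034, inequality holds: 0.0513 ≥ 0.0034

Data Processing Inequality: For any Markov chain X → Y → Z, we have I(X;Y) ≥ I(X;Z).

Here Z = f(Y) is a deterministic function of Y, forming X → Y → Z.

Original I(X;Y) = 0.0513 nats

After applying f:
P(X,Z) where Z=f(Y):
- P(X,Z=0) = P(X,Y=0)
- P(X,Z=1) = P(X,Y=1) + P(X,Y=2)

I(X;Z) = I(X;f(Y)) = 0.0034 nats

Verification: 0.0513 ≥ 0.0034 ✓

Information cannot be created by processing; the function f can only lose information about X.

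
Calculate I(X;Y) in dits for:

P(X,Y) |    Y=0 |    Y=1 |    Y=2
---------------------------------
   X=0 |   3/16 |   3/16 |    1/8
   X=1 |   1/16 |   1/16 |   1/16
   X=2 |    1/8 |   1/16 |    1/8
0.0078 dits

Mutual information: I(X;Y) = H(X) + H(Y) - H(X,Y)

Marginals:
P(X) = (1/2, 3/16, 5/16), H(X) = 0.4447 dits
P(Y) = (3/8, 5/16, 5/16), H(Y) = 0.4755 dits

Joint entropy: H(X,Y) = 0.9123 dits

I(X;Y) = 0.4447 + 0.4755 - 0.9123 = 0.0078 dits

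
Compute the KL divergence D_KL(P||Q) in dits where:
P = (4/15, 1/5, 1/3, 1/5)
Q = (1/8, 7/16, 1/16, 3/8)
0.2075 dits

KL divergence: D_KL(P||Q) = Σ p(x) log(p(x)/q(x))

Computing term by term:
  x=0: 4/15 × log_10[(4/15)/(1/8)] = 4/15 × 0.3291 = 0.0877
  x=1: 1/5 × log_10[(1/5)/(7/16)] = 1/5 × -0.3399 = -0.0680
  x=2: 1/3 × log_10[(1/3)/(1/16)] = 1/3 × 0.7270 = 0.2423
  x=3: 1/5 × log_10[(1/5)/(3/8)] = 1/5 × -0.2730 = -0.0546

D_KL(P||Q) = 0.2075 dits

Note: KL divergence is always non-negative and equals 0 iff P = Q.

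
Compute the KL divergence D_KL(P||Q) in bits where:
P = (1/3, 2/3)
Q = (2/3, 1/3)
0.3333 bits

KL divergence: D_KL(P||Q) = Σ p(x) log(p(x)/q(x))

Computing term by term:
  x=0: 1/3 × log_2[(1/3)/(2/3)] = 1/3 × -1.0000 = -0.3333
  x=1: 2/3 × log_2[(2/3)/(1/3)] = 2/3 × 1.0000 = 0.6667

D_KL(P||Q) = 0.3333 bits

Note: KL divergence is always non-negative and equals 0 iff P = Q.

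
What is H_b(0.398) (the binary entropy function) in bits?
0.9698 bits

The binary entropy function is:
H(p) = -p log(p) - (1-p) log(1-p)

H(0.398) = -0.398 × log_2(0.398) - 0.602 × log_2(0.602)
H(0.398) = 0.9698 bits

Note: Binary entropy is maximized at p=0.5 (H=1 bit) and minimized at p=0 or p=1 (H=0).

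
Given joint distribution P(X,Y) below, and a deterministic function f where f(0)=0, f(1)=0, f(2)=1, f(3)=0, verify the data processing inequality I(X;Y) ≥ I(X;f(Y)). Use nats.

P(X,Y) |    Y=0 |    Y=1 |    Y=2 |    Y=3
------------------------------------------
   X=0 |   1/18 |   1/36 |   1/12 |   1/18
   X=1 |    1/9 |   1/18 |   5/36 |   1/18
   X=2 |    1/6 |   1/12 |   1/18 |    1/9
I(X;Y) = 0.0441, I(X;f(Y)) = 0.0396, inequality holds: 0.0441 ≥ 0.0396

Data Processing Inequality: For any Markov chain X → Y → Z, we have I(X;Y) ≥ I(X;Z).

Here Z = f(Y) is a deterministic function of Y, forming X → Y → Z.

Original I(X;Y) = 0.0441 nats

After applying f:
P(X,Z) where Z=f(Y):
- P(X,Z=0) = P(X,Y=0) + P(X,Y=1) + P(X,Y=3)
- P(X,Z=1) = P(X,Y=2)

I(X;Z) = I(X;f(Y)) = 0.0396 nats

Verification: 0.0441 ≥ 0.0396 ✓

Information cannot be created by processing; the function f can only lose information about X.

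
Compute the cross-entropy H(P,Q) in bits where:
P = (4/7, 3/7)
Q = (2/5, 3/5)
1.0712 bits

Cross-entropy: H(P,Q) = -Σ p(x) log q(x)

Alternatively: H(P,Q) = H(P) + D_KL(P||Q)
H(P) = 0.9852 bits
D_KL(P||Q) = 0.0860 bits

H(P,Q) = 0.9852 + 0.0860 = 1.0712 bits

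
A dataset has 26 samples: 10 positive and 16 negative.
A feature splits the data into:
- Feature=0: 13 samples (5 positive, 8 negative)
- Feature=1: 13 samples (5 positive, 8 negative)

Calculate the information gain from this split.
0.0000 bits

Information Gain = H(Y) - H(Y|Feature)

Before split:
P(positive) = 10/26 = 0.3846
H(Y) = 0.9612 bits

After split:
Feature=0: H = 0.9612 bits (weight = 13/26)
Feature=1: H = 0.9612 bits (weight = 13/26)
H(Y|Feature) = (13/26)×0.9612 + (13/26)×0.9612 = 0.9612 bits

Information Gain = 0.9612 - 0.9612 = 0.0000 bits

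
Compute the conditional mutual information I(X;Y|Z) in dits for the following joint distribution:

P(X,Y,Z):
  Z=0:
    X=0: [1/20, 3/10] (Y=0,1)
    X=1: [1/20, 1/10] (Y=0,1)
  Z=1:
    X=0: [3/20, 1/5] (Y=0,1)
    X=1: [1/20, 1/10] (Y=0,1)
0.0057 dits

Conditional mutual information: I(X;Y|Z) = H(X|Z) + H(Y|Z) - H(X,Y|Z)

H(Z) = 0.3010
H(X,Z) = 0.5663 → H(X|Z) = 0.2653
H(Y,Z) = 0.5558 → H(Y|Z) = 0.2548
H(X,Y,Z) = 0.8154 → H(X,Y|Z) = 0.5144

I(X;Y|Z) = 0.2653 + 0.2548 - 0.5144 = 0.0057 dits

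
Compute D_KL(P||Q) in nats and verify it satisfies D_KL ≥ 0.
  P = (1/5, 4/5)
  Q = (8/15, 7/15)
0.2350 nats

KL divergence satisfies the Gibbs inequality: D_KL(P||Q) ≥ 0 for all distributions P, Q.

D_KL(P||Q) = Σ p(x) log(p(x)/q(x))
Term by term:
  x=0: 1/5 × log_e[(1/5)/(8/15)] = -0.1962
  x=1: 4/5 × log_e[(4/5)/(7/15)] = 0.4312
D_KL(P||Q) = 0.2350 nats

D_KL(P||Q) = 0.2350 ≥ 0 ✓

This non-negativity is a fundamental property: relative entropy cannot be negative because it measures how different Q is from P.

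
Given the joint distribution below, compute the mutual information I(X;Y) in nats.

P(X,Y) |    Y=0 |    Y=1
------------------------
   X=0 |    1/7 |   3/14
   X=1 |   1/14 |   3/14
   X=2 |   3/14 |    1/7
0.0415 nats

Mutual information: I(X;Y) = H(X) + H(Y) - H(X,Y)

Marginals:
P(X) = (5/14, 2/7, 5/14), H(X) = 1.0934 nats
P(Y) = (3/7, 4/7), H(Y) = 0.6829 nats

Joint entropy: H(X,Y) = 1.7348 nats

I(X;Y) = 1.0934 + 0.6829 - 1.7348 = 0.0415 nats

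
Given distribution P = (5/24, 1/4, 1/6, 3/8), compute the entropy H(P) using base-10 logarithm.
0.5819 dits

Shannon entropy is H(X) = -Σ p(x) log p(x).

For P = (5/24, 1/4, 1/6, 3/8):
H = -5/24 × log_10(5/24) -1/4 × log_10(1/4) -1/6 × log_10(1/6) -3/8 × log_10(3/8)
H = 0.5819 dits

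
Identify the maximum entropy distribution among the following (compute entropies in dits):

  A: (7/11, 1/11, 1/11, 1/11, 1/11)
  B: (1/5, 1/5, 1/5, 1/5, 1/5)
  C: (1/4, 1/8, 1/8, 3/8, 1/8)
B

For a discrete distribution over n outcomes, entropy is maximized by the uniform distribution.

Computing entropies:
H(A) = 0.5036 dits
H(B) = 0.6990 dits
H(C) = 0.6489 dits

The uniform distribution (where all probabilities equal 1/5) achieves the maximum entropy of log_10(5) = 0.6990 dits.

Distribution B has the highest entropy.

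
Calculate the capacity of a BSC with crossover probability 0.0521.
0.7047 bits

For a binary symmetric channel (BSC) with error probability p:
Capacity C = 1 - H(p) bits per symbol

where H(p) = -p log₂(p) - (1-p) log₂(1-p) is the binary entropy function.

H(0.0521) = 0.2953 bits
C = 1 - 0.2953 = 0.7047 bits per symbol

This means we can reliably transmit up to 0.7047 bits of information per channel use.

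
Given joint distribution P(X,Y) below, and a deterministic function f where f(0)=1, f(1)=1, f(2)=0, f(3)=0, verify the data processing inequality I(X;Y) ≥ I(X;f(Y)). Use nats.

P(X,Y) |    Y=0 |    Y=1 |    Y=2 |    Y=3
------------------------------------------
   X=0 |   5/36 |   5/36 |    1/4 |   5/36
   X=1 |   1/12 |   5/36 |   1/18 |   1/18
I(X;Y) = 0.0358, I(X;f(Y)) = 0.0282, inequality holds: 0.0358 ≥ 0.0282

Data Processing Inequality: For any Markov chain X → Y → Z, we have I(X;Y) ≥ I(X;Z).

Here Z = f(Y) is a deterministic function of Y, forming X → Y → Z.

Original I(X;Y) = 0.0358 nats

After applying f:
P(X,Z) where Z=f(Y):
- P(X,Z=0) = P(X,Y=2) + P(X,Y=3)
- P(X,Z=1) = P(X,Y=0) + P(X,Y=1)

I(X;Z) = I(X;f(Y)) = 0.0282 nats

Verification: 0.0358 ≥ 0.0282 ✓

Information cannot be created by processing; the function f can only lose information about X.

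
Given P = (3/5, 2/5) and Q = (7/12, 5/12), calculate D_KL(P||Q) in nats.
0.0006 nats

KL divergence: D_KL(P||Q) = Σ p(x) log(p(x)/q(x))

Computing term by term:
  x=0: 3/5 × log_e[(3/5)/(7/12)] = 3/5 × 0.0282 = 0.0169
  x=1: 2/5 × log_e[(2/5)/(5/12)] = 2/5 × -0.0408 = -0.0163

D_KL(P||Q) = 0.0006 nats

Note: KL divergence is always non-negative and equals 0 iff P = Q.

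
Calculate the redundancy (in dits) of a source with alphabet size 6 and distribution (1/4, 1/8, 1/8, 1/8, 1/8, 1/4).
0.0256 dits

Redundancy measures how far a source is from maximum entropy:
R = H_max - H(X)

Maximum entropy for 6 symbols: H_max = log_10(6) = 0.7782 dits
Actual entropy: H(X) = 0.7526 dits
Redundancy: R = 0.7782 - 0.7526 = 0.0256 dits

This redundancy represents potential for compression: the source could be compressed by 0.0256 dits per symbol.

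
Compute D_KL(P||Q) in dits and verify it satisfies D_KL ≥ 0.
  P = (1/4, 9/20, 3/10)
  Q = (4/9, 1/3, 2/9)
0.0353 dits

KL divergence satisfies the Gibbs inequality: D_KL(P||Q) ≥ 0 for all distributions P, Q.

D_KL(P||Q) = Σ p(x) log(p(x)/q(x))
Term by term:
  x=0: 1/4 × log_10[(1/4)/(4/9)] = -0.0625
  x=1: 9/20 × log_10[(9/20)/(1/3)] = 0.0587
  x=2: 3/10 × log_10[(3/10)/(2/9)] = 0.0391
D_KL(P||Q) = 0.0353 dits

D_KL(P||Q) = 0.0353 ≥ 0 ✓

This non-negativity is a fundamental property: relative entropy cannot be negative because it measures how different Q is from P.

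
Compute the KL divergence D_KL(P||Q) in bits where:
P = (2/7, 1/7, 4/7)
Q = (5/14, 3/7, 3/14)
0.4902 bits

KL divergence: D_KL(P||Q) = Σ p(x) log(p(x)/q(x))

Computing term by term:
  x=0: 2/7 × log_2[(2/7)/(5/14)] = 2/7 × -0.3219 = -0.0920
  x=1: 1/7 × log_2[(1/7)/(3/7)] = 1/7 × -1.5850 = -0.2264
  x=2: 4/7 × log_2[(4/7)/(3/14)] = 4/7 × 1.4150 = 0.8086

D_KL(P||Q) = 0.4902 bits

Note: KL divergence is always non-negative and equals 0 iff P = Q.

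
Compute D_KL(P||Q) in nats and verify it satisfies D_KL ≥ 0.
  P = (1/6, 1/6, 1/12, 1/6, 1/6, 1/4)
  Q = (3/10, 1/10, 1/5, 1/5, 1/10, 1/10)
0.1980 nats

KL divergence satisfies the Gibbs inequality: D_KL(P||Q) ≥ 0 for all distributions P, Q.

D_KL(P||Q) = Σ p(x) log(p(x)/q(x))
Term by term:
  x=0: 1/6 × log_e[(1/6)/(3/10)] = -0.0980
  x=1: 1/6 × log_e[(1/6)/(1/10)] = 0.0851
  x=2: 1/12 × log_e[(1/12)/(1/5)] = -0.0730
  x=3: 1/6 × log_e[(1/6)/(1/5)] = -0.0304
  x=4: 1/6 × log_e[(1/6)/(1/10)] = 0.0851
  x=5: 1/4 × log_e[(1/4)/(1/10)] = 0.2291
D_KL(P||Q) = 0.1980 nats

D_KL(P||Q) = 0.1980 ≥ 0 ✓

This non-negativity is a fundamental property: relative entropy cannot be negative because it measures how different Q is from P.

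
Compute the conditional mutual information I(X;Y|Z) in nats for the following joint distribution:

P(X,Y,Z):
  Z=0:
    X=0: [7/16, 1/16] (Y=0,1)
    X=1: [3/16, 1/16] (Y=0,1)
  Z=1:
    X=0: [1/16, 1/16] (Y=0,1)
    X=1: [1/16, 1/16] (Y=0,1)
0.0090 nats

Conditional mutual information: I(X;Y|Z) = H(X|Z) + H(Y|Z) - H(X,Y|Z)

H(Z) = 0.5623
H(X,Z) = 1.2130 → H(X|Z) = 0.6507
H(Y,Z) = 1.0735 → H(Y|Z) = 0.5112
H(X,Y,Z) = 1.7153 → H(X,Y|Z) = 1.1529

I(X;Y|Z) = 0.6507 + 0.5112 - 1.1529 = 0.0090 nats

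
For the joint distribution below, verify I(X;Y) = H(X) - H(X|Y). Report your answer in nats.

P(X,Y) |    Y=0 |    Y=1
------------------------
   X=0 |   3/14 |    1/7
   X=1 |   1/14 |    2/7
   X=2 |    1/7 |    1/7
I(X;Y) = 0.0658 nats

Mutual information has multiple equivalent forms:
- I(X;Y) = H(X) - H(X|Y)
- I(X;Y) = H(Y) - H(Y|X)
- I(X;Y) = H(X) + H(Y) - H(X,Y)

Computing all quantities:
H(X) = 1.0934, H(Y) = 0.6829, H(X,Y) = 1.7105
H(X|Y) = 1.0276, H(Y|X) = 0.6171

Verification:
H(X) - H(X|Y) = 1.0934 - 1.0276 = 0.0658
H(Y) - H(Y|X) = 0.6829 - 0.6171 = 0.0658
H(X) + H(Y) - H(X,Y) = 1.0934 + 0.6829 - 1.7105 = 0.0658

All forms give I(X;Y) = 0.0658 nats. ✓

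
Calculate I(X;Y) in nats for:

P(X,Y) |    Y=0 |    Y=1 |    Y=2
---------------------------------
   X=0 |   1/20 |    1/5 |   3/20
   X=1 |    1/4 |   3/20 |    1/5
0.0598 nats

Mutual information: I(X;Y) = H(X) + H(Y) - H(X,Y)

Marginals:
P(X) = (2/5, 3/5), H(X) = 0.6730 nats
P(Y) = (3/10, 7/20, 7/20), H(Y) = 1.0961 nats

Joint entropy: H(X,Y) = 1.7093 nats

I(X;Y) = 0.6730 + 1.0961 - 1.7093 = 0.0598 nats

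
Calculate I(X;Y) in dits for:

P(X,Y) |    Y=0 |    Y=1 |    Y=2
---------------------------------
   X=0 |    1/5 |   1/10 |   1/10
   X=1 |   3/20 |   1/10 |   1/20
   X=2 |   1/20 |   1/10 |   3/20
0.0287 dits

Mutual information: I(X;Y) = H(X) + H(Y) - H(X,Y)

Marginals:
P(X) = (2/5, 3/10, 3/10), H(X) = 0.4729 dits
P(Y) = (2/5, 3/10, 3/10), H(Y) = 0.4729 dits

Joint entropy: H(X,Y) = 0.9171 dits

I(X;Y) = 0.4729 + 0.4729 - 0.9171 = 0.0287 dits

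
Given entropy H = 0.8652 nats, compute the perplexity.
2.3755

Perplexity is e^H (or exp(H) for natural log).

H = 0.8652 nats
Perplexity = e^0.8652 = 2.3755

Interpretation: The model's uncertainty is equivalent to choosing uniformly among 2.4 options.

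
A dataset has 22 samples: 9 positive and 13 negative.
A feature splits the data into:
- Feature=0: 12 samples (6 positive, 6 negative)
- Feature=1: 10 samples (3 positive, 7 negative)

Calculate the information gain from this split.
0.0300 bits

Information Gain = H(Y) - H(Y|Feature)

Before split:
P(positive) = 9/22 = 0.4091
H(Y) = 0.9760 bits

After split:
Feature=0: H = 1.0000 bits (weight = 12/22)
Feature=1: H = 0.8813 bits (weight = 10/22)
H(Y|Feature) = (12/22)×1.0000 + (10/22)×0.8813 = 0.9460 bits

Information Gain = 0.9760 - 0.9460 = 0.0300 bits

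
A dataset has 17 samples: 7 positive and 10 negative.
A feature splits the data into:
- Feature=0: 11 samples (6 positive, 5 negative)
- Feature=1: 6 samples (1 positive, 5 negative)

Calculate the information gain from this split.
0.1048 bits

Information Gain = H(Y) - H(Y|Feature)

Before split:
P(positive) = 7/17 = 0.4118
H(Y) = 0.9774 bits

After split:
Feature=0: H = 0.9940 bits (weight = 11/17)
Feature=1: H = 0.6500 bits (weight = 6/17)
H(Y|Feature) = (11/17)×0.9940 + (6/17)×0.6500 = 0.8726 bits

Information Gain = 0.9774 - 0.8726 = 0.1048 bits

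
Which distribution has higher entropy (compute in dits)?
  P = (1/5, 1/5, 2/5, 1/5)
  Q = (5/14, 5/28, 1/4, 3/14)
Q

Computing entropies in dits:
H(P) = 0.5786
H(Q) = 0.5872

Distribution Q has higher entropy.

Intuition: The distribution closer to uniform (more spread out) has higher entropy.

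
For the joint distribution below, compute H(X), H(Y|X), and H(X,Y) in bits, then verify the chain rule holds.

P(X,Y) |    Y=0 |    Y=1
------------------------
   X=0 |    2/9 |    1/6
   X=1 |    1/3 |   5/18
H(X,Y) = 1.9547, H(X) = 0.9641, H(Y|X) = 0.9906 (all in bits)

Chain rule: H(X,Y) = H(X) + H(Y|X)

Left side — joint entropy directly:
H(X,Y) = -Σ p(x,y) log p(x,y) = 1.9547 bits

Right side — compute H(Y|X) from the conditional distributions:
P(X) = (7/18, 11/18), so H(X) = 0.9641 bits
H(Y|X) = Σ_x P(X=x) · H(Y|X=x):
  P(Y|X=0) = (4/7, 3/7), H(Y|X=0) = 0.9852, weight P(X=0) = 7/18
  P(Y|X=1) = (6/11, 5/11), H(Y|X=1) = 0.9940, weight P(X=1) = 11/18
H(Y|X) = 0.9906 bits

H(X) + H(Y|X) = 0.9641 + 0.9906 = 1.9547 bits

Both sides equal 1.9547 bits. ✓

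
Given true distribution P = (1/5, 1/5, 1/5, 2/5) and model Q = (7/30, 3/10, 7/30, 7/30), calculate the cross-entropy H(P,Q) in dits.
0.6102 dits

Cross-entropy: H(P,Q) = -Σ p(x) log q(x)

Alternatively: H(P,Q) = H(P) + D_KL(P||Q)
H(P) = 0.5786 dits
D_KL(P||Q) = 0.0316 dits

H(P,Q) = 0.5786 + 0.0316 = 0.6102 dits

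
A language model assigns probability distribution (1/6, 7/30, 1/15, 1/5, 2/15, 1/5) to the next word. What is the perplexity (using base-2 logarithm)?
5.6472

Perplexity is 2^H (or exp(H) for natural log).

First, H = -Σ p log p = 2.4975 bits
Perplexity = 2^2.4975 = 5.6472

Interpretation: The model's uncertainty is equivalent to choosing uniformly among 5.6 options.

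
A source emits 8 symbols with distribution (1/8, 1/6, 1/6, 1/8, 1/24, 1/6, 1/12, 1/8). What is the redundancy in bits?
0.0927 bits

Redundancy measures how far a source is from maximum entropy:
R = H_max - H(X)

Maximum entropy for 8 symbols: H_max = log_2(8) = 3.0000 bits
Actual entropy: H(X) = 2.9073 bits
Redundancy: R = 3.0000 - 2.9073 = 0.0927 bits

This redundancy represents potential for compression: the source could be compressed by 0.0927 bits per symbol.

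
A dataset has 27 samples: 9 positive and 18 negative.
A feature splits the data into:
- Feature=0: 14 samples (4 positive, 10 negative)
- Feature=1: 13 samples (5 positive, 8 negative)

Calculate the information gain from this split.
0.0079 bits

Information Gain = H(Y) - H(Y|Feature)

Before split:
P(positive) = 9/27 = 0.3333
H(Y) = 0.9183 bits

After split:
Feature=0: H = 0.8631 bits (weight = 14/27)
Feature=1: H = 0.9612 bits (weight = 13/27)
H(Y|Feature) = (14/27)×0.8631 + (13/27)×0.9612 = 0.9104 bits

Information Gain = 0.9183 - 0.9104 = 0.0079 bits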